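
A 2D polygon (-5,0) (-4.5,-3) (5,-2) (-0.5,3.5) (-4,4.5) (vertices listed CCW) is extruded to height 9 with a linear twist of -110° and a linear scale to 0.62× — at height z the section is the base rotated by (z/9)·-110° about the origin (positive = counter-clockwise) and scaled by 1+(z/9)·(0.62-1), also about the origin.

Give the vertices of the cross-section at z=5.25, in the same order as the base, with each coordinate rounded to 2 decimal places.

Cross-section at z=5.25: (-1.70,3.50) (-3.63,2.13) (0.29,-4.18) (2.28,1.54) (1.80,4.33)

t = z/height = 5.25/9 = 0.583333
s = 1 + (scale-1)·z/height = 1 + (0.62-1)·5.25/9 = 0.778333
θ = twist·z/height = -110°·5.25/9 = -64.1667° = -1.119920 rad
cos θ = 0.435755, sin θ = -0.900065 (intermediates below are computed at full precision and shown rounded to 5 d.p.)
v1: (-5,0) → rotate → (-2.17877,4.50033) → ×s → (-1.69581,3.50275) → (-1.70,3.50)
v2: (-4.5,-3) → rotate → (-4.66109,2.74303) → ×s → (-3.62788,2.13499) → (-3.63,2.13)
v3: (5,-2) → rotate → (0.37864,-5.37184) → ×s → (0.29471,-4.18108) → (0.29,-4.18)
v4: (-0.5,3.5) → rotate → (2.93235,1.97517) → ×s → (2.28235,1.53734) → (2.28,1.54)
v5: (-4,4.5) → rotate → (2.30728,5.56116) → ×s → (1.79583,4.32843) → (1.80,4.33)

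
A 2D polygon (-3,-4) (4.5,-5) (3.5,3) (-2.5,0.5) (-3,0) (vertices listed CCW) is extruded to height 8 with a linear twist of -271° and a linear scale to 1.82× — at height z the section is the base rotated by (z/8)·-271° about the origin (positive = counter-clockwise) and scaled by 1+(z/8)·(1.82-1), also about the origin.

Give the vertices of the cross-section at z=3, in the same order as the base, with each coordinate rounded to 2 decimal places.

Cross-section at z=3: (-4.33,4.90) (-7.59,-4.45) (2.92,-5.27) (1.30,3.07) (0.79,3.84)

t = z/height = 3/8 = 0.375
s = 1 + (scale-1)·z/height = 1 + (1.82-1)·3/8 = 1.307500
θ = twist·z/height = -271°·3/8 = -101.6250° = -1.773691 rad
cos θ = -0.201505, sin θ = -0.979487 (intermediates below are computed at full precision and shown rounded to 5 d.p.)
v1: (-3,-4) → rotate → (-3.31343,3.74448) → ×s → (-4.33231,4.89591) → (-4.33,4.90)
v2: (4.5,-5) → rotate → (-5.80421,-3.40017) → ×s → (-7.58901,-4.44572) → (-7.59,-4.45)
v3: (3.5,3) → rotate → (2.23319,-4.03272) → ×s → (2.91990,-5.27278) → (2.92,-5.27)
v4: (-2.5,0.5) → rotate → (0.99351,2.34797) → ×s → (1.29901,3.06997) → (1.30,3.07)
v5: (-3,0) → rotate → (0.60452,2.93846) → ×s → (0.79040,3.84204) → (0.79,3.84)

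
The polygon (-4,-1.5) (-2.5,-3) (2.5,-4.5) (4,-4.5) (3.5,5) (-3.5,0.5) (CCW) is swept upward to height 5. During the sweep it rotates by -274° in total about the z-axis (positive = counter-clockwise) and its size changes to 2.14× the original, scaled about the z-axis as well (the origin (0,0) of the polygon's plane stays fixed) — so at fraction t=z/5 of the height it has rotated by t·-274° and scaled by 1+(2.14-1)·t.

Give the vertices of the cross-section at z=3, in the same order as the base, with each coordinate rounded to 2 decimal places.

Cross-section at z=3: (5.81,4.24) (2.70,6.00) (-6.09,6.17) (-8.53,5.49) (-3.41,-9.69) (5.90,0.77)

t = z/height = 3/5 = 0.6
s = 1 + (scale-1)·z/height = 1 + (2.14-1)·3/5 = 1.684000
θ = twist·z/height = -274°·3/5 = -164.4000° = -2.869321 rad
cos θ = -0.963163, sin θ = -0.268920 (intermediates below are computed at full precision and shown rounded to 5 d.p.)
v1: (-4,-1.5) → rotate → (3.44927,2.52042) → ×s → (5.80857,4.24439) → (5.81,4.24)
v2: (-2.5,-3) → rotate → (1.60115,3.56179) → ×s → (2.69633,5.99805) → (2.70,6.00)
v3: (2.5,-4.5) → rotate → (-3.61805,3.66193) → ×s → (-6.09279,6.16669) → (-6.09,6.17)
v4: (4,-4.5) → rotate → (-5.06279,3.25855) → ×s → (-8.52574,5.48740) → (-8.53,5.49)
v5: (3.5,5) → rotate → (-2.02647,-5.75703) → ×s → (-3.41258,-9.69484) → (-3.41,-9.69)
v6: (-3.5,0.5) → rotate → (3.50553,0.45964) → ×s → (5.90331,0.77403) → (5.90,0.77)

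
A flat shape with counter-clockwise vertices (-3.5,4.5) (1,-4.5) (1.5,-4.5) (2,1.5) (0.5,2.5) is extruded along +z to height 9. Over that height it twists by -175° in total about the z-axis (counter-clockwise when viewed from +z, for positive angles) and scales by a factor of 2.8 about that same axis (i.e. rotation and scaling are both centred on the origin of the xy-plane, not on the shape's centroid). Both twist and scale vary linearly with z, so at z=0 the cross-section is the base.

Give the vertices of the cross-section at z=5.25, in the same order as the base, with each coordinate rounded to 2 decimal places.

Cross-section at z=5.25: (10.52,5.08) (-9.45,-0.07) (-9.66,-1.08) (2.15,-4.65) (4.80,-2.08)

t = z/height = 5.25/9 = 0.583333
s = 1 + (scale-1)·z/height = 1 + (2.8-1)·5.25/9 = 2.050000
θ = twist·z/height = -175°·5.25/9 = -102.0833° = -1.781690 rad
cos θ = -0.209334, sin θ = -0.977844 (intermediates below are computed at full precision and shown rounded to 5 d.p.)
v1: (-3.5,4.5) → rotate → (5.13297,2.48045) → ×s → (10.52258,5.08492) → (10.52,5.08)
v2: (1,-4.5) → rotate → (-4.60963,-0.03584) → ×s → (-9.44975,-0.07347) → (-9.45,-0.07)
v3: (1.5,-4.5) → rotate → (-4.71430,-0.52476) → ×s → (-9.66431,-1.07576) → (-9.66,-1.08)
v4: (2,1.5) → rotate → (1.04810,-2.26969) → ×s → (2.14860,-4.65286) → (2.15,-4.65)
v5: (0.5,2.5) → rotate → (2.33994,-1.01226) → ×s → (4.79688,-2.07513) → (4.80,-2.08)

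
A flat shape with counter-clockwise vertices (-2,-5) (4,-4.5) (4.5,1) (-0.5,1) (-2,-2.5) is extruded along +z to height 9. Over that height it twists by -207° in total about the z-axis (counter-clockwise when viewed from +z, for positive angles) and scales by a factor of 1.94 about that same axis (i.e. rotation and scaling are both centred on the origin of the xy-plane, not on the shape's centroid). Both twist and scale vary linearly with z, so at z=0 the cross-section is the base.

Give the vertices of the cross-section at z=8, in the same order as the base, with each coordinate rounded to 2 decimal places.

t = z/height = 8/9 = 0.888889
s = 1 + (scale-1)·z/height = 1 + (1.94-1)·8/9 = 1.835556
θ = twist·z/height = -207°·8/9 = -184.0000° = -3.211406 rad
cos θ = -0.997564, sin θ = 0.069756 (intermediates below are computed at full precision and shown rounded to 5 d.p.)
v1: (-2,-5) → rotate → (2.34391,4.84831) → ×s → (4.30238,8.89934) → (4.30,8.90)
v2: (4,-4.5) → rotate → (-3.67635,4.76806) → ×s → (-6.74815,8.75205) → (-6.75,8.75)
v3: (4.5,1) → rotate → (-4.55879,-0.68366) → ×s → (-8.36792,-1.25490) → (-8.37,-1.25)
v4: (-0.5,1) → rotate → (0.42903,-1.03244) → ×s → (0.78750,-1.89511) → (0.79,-1.90)
v5: (-2,-2.5) → rotate → (2.16952,2.35440) → ×s → (3.98227,4.32163) → (3.98,4.32)

Cross-section at z=8: (4.30,8.90) (-6.75,8.75) (-8.37,-1.25) (0.79,-1.90) (3.98,4.32)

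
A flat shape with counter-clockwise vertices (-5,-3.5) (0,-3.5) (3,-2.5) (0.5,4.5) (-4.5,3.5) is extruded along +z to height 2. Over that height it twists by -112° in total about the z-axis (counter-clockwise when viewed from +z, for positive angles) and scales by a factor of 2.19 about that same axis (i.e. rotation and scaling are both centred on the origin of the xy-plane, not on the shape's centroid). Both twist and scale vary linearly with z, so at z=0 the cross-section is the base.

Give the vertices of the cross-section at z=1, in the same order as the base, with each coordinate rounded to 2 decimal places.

Cross-section at z=1: (-9.09,3.49) (-4.63,-3.12) (-0.63,-6.20) (6.40,3.35) (0.61,9.07)

t = z/height = 1/2 = 0.5
s = 1 + (scale-1)·z/height = 1 + (2.19-1)·1/2 = 1.595000
θ = twist·z/height = -112°·1/2 = -56.0000° = -0.977384 rad
cos θ = 0.559193, sin θ = -0.829038 (intermediates below are computed at full precision and shown rounded to 5 d.p.)
v1: (-5,-3.5) → rotate → (-5.69760,2.18801) → ×s → (-9.08767,3.48988) → (-9.09,3.49)
v2: (0,-3.5) → rotate → (-2.90163,-1.95718) → ×s → (-4.62810,-3.12169) → (-4.63,-3.12)
v3: (3,-2.5) → rotate → (-0.39502,-3.88509) → ×s → (-0.63005,-6.19673) → (-0.63,-6.20)
v4: (0.5,4.5) → rotate → (4.01027,2.10185) → ×s → (6.39637,3.35245) → (6.40,3.35)
v5: (-4.5,3.5) → rotate → (0.38526,5.68784) → ×s → (0.61450,9.07211) → (0.61,9.07)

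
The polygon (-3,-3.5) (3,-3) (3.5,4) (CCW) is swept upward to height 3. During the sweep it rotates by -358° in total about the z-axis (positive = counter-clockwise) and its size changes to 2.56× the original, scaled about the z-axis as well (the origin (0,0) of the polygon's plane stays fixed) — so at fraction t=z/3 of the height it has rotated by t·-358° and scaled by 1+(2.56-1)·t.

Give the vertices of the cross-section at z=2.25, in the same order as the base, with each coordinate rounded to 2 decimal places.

Cross-section at z=2.25: (7.76,-6.31) (6.34,6.68) (-8.88,7.37)

t = z/height = 2.25/3 = 0.75
s = 1 + (scale-1)·z/height = 1 + (2.56-1)·2.25/3 = 2.170000
θ = twist·z/height = -358°·2.25/3 = -268.5000° = -4.686209 rad
cos θ = -0.026177, sin θ = 0.999657 (intermediates below are computed at full precision and shown rounded to 5 d.p.)
v1: (-3,-3.5) → rotate → (3.57733,-2.90735) → ×s → (7.76281,-6.30896) → (7.76,-6.31)
v2: (3,-3) → rotate → (2.92044,3.07750) → ×s → (6.33736,6.67818) → (6.34,6.68)
v3: (3.5,4) → rotate → (-4.09025,3.39409) → ×s → (-8.87584,7.36518) → (-8.88,7.37)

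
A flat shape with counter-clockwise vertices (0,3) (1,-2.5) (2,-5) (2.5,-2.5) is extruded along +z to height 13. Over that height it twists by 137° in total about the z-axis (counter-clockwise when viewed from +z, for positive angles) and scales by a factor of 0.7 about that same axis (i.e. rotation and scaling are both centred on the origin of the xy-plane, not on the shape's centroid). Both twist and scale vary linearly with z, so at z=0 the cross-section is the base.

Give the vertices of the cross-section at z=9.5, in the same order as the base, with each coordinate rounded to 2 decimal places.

t = z/height = 9.5/13 = 0.730769
s = 1 + (scale-1)·z/height = 1 + (0.7-1)·9.5/13 = 0.780769
θ = twist·z/height = 137°·9.5/13 = 100.1154° = 1.747343 rad
cos θ = -0.175631, sin θ = 0.984456 (intermediates below are computed at full precision and shown rounded to 5 d.p.)
v1: (0,3) → rotate → (-2.95337,-0.52689) → ×s → (-2.30590,-0.41138) → (-2.31,-0.41)
v2: (1,-2.5) → rotate → (2.28551,1.42353) → ×s → (1.78446,1.11145) → (1.78,1.11)
v3: (2,-5) → rotate → (4.57102,2.84707) → ×s → (3.56891,2.22290) → (3.57,2.22)
v4: (2.5,-2.5) → rotate → (2.02206,2.90022) → ×s → (1.57876,2.26440) → (1.58,2.26)

Cross-section at z=9.5: (-2.31,-0.41) (1.78,1.11) (3.57,2.22) (1.58,2.26)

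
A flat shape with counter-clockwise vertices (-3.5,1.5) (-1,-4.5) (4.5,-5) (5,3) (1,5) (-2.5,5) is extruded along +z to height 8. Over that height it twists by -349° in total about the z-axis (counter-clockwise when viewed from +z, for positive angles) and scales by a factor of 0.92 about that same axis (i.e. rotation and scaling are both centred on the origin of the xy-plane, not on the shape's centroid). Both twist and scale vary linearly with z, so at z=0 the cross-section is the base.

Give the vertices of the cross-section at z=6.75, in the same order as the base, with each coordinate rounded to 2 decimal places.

t = z/height = 6.75/8 = 0.84375
s = 1 + (scale-1)·z/height = 1 + (0.92-1)·6.75/8 = 0.932500
θ = twist·z/height = -349°·6.75/8 = -294.4688° = -5.139449 rad
cos θ = 0.414197, sin θ = 0.910187 (intermediates below are computed at full precision and shown rounded to 5 d.p.)
v1: (-3.5,1.5) → rotate → (-2.81497,-2.56436) → ×s → (-2.62496,-2.39127) → (-2.62,-2.39)
v2: (-1,-4.5) → rotate → (3.68165,-2.77407) → ×s → (3.43313,-2.58682) → (3.43,-2.59)
v3: (4.5,-5) → rotate → (6.41482,2.02486) → ×s → (5.98182,1.88818) → (5.98,1.89)
v4: (5,3) → rotate → (-0.65958,5.79353) → ×s → (-0.61506,5.40246) → (-0.62,5.40)
v5: (1,5) → rotate → (-4.13674,2.98117) → ×s → (-3.85751,2.77994) → (-3.86,2.78)
v6: (-2.5,5) → rotate → (-5.58643,-0.20448) → ×s → (-5.20934,-0.19068) → (-5.21,-0.19)

Cross-section at z=6.75: (-2.62,-2.39) (3.43,-2.59) (5.98,1.89) (-0.62,5.40) (-3.86,2.78) (-5.21,-0.19)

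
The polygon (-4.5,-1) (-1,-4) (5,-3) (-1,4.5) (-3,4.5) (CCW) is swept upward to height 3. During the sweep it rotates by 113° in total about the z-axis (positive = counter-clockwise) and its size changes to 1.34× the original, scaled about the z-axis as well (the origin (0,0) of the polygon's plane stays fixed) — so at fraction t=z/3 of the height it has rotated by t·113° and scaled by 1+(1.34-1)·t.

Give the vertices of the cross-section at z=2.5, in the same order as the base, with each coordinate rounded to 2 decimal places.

Cross-section at z=2.5: (1.70,-5.67) (5.21,-0.91) (3.37,6.68) (-5.67,-1.70) (-5.48,-4.26)

t = z/height = 2.5/3 = 0.833333
s = 1 + (scale-1)·z/height = 1 + (1.34-1)·2.5/3 = 1.283333
θ = twist·z/height = 113°·2.5/3 = 94.1667° = 1.643518 rad
cos θ = -0.072658, sin θ = 0.997357 (intermediates below are computed at full precision and shown rounded to 5 d.p.)
v1: (-4.5,-1) → rotate → (1.32432,-4.41545) → ×s → (1.69954,-5.66649) → (1.70,-5.67)
v2: (-1,-4) → rotate → (4.06209,-0.70673) → ×s → (5.21301,-0.90696) → (5.21,-0.91)
v3: (5,-3) → rotate → (2.62878,5.20476) → ×s → (3.37360,6.67944) → (3.37,6.68)
v4: (-1,4.5) → rotate → (-4.41545,-1.32432) → ×s → (-5.66649,-1.69954) → (-5.67,-1.70)
v5: (-3,4.5) → rotate → (-4.27013,-3.31903) → ×s → (-5.48000,-4.25942) → (-5.48,-4.26)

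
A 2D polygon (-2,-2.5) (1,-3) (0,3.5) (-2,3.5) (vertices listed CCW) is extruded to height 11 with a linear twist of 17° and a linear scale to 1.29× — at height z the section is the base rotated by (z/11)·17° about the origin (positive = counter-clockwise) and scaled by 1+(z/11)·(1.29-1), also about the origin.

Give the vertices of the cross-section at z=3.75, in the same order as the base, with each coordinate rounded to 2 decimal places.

t = z/height = 3.75/11 = 0.340909
s = 1 + (scale-1)·z/height = 1 + (1.29-1)·3.75/11 = 1.098864
θ = twist·z/height = 17°·3.75/11 = 5.7955° = 0.101150 rad
cos θ = 0.994889, sin θ = 0.100977 (intermediates below are computed at full precision and shown rounded to 5 d.p.)
v1: (-2,-2.5) → rotate → (-1.73733,-2.68918) → ×s → (-1.90909,-2.95504) → (-1.91,-2.96)
v2: (1,-3) → rotate → (1.29782,-2.88369) → ×s → (1.42613,-3.16878) → (1.43,-3.17)
v3: (0,3.5) → rotate → (-0.35342,3.48211) → ×s → (-0.38836,3.82636) → (-0.39,3.83)
v4: (-2,3.5) → rotate → (-2.34320,3.28016) → ×s → (-2.57486,3.60444) → (-2.57,3.60)

Cross-section at z=3.75: (-1.91,-2.96) (1.43,-3.17) (-0.39,3.83) (-2.57,3.60)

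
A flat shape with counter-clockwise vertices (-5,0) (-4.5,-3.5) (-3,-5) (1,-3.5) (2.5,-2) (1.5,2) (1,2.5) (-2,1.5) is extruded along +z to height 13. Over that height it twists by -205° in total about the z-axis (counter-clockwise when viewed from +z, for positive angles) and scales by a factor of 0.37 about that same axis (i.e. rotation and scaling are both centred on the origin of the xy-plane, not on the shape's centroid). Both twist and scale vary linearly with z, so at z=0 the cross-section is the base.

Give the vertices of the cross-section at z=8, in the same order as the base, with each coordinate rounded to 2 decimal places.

t = z/height = 8/13 = 0.615385
s = 1 + (scale-1)·z/height = 1 + (0.37-1)·8/13 = 0.612308
θ = twist·z/height = -205°·8/13 = -126.1538° = -2.201800 rad
cos θ = -0.589955, sin θ = -0.807436 (intermediates below are computed at full precision and shown rounded to 5 d.p.)
v1: (-5,0) → rotate → (2.94978,4.03718) → ×s → (1.80617,2.47200) → (1.81,2.47)
v2: (-4.5,-3.5) → rotate → (-0.17123,5.69831) → ×s → (-0.10484,3.48912) → (-0.10,3.49)
v3: (-3,-5) → rotate → (-2.26731,5.37208) → ×s → (-1.38829,3.28937) → (-1.39,3.29)
v4: (1,-3.5) → rotate → (-3.41598,1.25741) → ×s → (-2.09163,0.76992) → (-2.09,0.77)
v5: (2.5,-2) → rotate → (-3.08976,-0.83868) → ×s → (-1.89188,-0.51353) → (-1.89,-0.51)
v6: (1.5,2) → rotate → (0.72994,-2.39106) → ×s → (0.44695,-1.46407) → (0.45,-1.46)
v7: (1,2.5) → rotate → (1.42863,-2.28232) → ×s → (0.87476,-1.39748) → (0.87,-1.40)
v8: (-2,1.5) → rotate → (2.39106,0.72994) → ×s → (1.46407,0.44695) → (1.46,0.45)

Cross-section at z=8: (1.81,2.47) (-0.10,3.49) (-1.39,3.29) (-2.09,0.77) (-1.89,-0.51) (0.45,-1.46) (0.87,-1.40) (1.46,0.45)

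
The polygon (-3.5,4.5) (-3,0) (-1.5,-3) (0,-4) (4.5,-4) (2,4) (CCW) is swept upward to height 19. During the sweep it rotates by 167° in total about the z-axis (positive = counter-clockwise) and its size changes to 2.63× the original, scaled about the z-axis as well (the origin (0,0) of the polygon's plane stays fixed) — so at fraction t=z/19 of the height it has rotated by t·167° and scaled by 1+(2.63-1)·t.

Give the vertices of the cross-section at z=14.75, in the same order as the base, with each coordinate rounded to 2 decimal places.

Cross-section at z=14.75: (-2.79,-12.61) (4.34,-5.23) (7.40,1.72) (6.98,5.78) (0.47,13.63) (-9.87,-2.29)

t = z/height = 14.75/19 = 0.776316
s = 1 + (scale-1)·z/height = 1 + (2.63-1)·14.75/19 = 2.265395
θ = twist·z/height = 167°·14.75/19 = 129.6447° = 2.262728 rad
cos θ = -0.638025, sin θ = 0.770015 (intermediates below are computed at full precision and shown rounded to 5 d.p.)
v1: (-3.5,4.5) → rotate → (-1.23198,-5.56617) → ×s → (-2.79092,-12.60957) → (-2.79,-12.61)
v2: (-3,0) → rotate → (1.91408,-2.31005) → ×s → (4.33614,-5.23317) → (4.34,-5.23)
v3: (-1.5,-3) → rotate → (3.26708,0.75905) → ×s → (7.40123,1.71956) → (7.40,1.72)
v4: (0,-4) → rotate → (3.08006,2.55210) → ×s → (6.97755,5.78152) → (6.98,5.78)
v5: (4.5,-4) → rotate → (0.20895,6.01717) → ×s → (0.47335,13.63127) → (0.47,13.63)
v6: (2,4) → rotate → (-4.35611,-1.01207) → ×s → (-9.86831,-2.29274) → (-9.87,-2.29)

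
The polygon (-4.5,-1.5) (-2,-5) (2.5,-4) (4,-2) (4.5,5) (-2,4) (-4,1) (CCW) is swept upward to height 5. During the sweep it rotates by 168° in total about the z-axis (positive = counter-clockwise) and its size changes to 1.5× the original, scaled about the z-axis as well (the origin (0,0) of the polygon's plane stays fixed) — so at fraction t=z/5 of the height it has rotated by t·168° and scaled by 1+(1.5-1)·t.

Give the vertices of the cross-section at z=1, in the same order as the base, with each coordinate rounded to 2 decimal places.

Cross-section at z=1: (-3.21,-4.11) (1.21,-5.80) (4.73,-2.14) (4.88,0.60) (1.08,7.32) (-4.27,2.45) (-4.27,-1.52)

t = z/height = 1/5 = 0.2
s = 1 + (scale-1)·z/height = 1 + (1.5-1)·1/5 = 1.100000
θ = twist·z/height = 168°·1/5 = 33.6000° = 0.586431 rad
cos θ = 0.832921, sin θ = 0.553392 (intermediates below are computed at full precision and shown rounded to 5 d.p.)
v1: (-4.5,-1.5) → rotate → (-2.91806,-3.73964) → ×s → (-3.20986,-4.11361) → (-3.21,-4.11)
v2: (-2,-5) → rotate → (1.10112,-5.27139) → ×s → (1.21123,-5.79853) → (1.21,-5.80)
v3: (2.5,-4) → rotate → (4.29587,-1.94821) → ×s → (4.72546,-2.14303) → (4.73,-2.14)
v4: (4,-2) → rotate → (4.43847,0.54772) → ×s → (4.88231,0.60250) → (4.88,0.60)
v5: (4.5,5) → rotate → (0.98119,6.65487) → ×s → (1.07931,7.32035) → (1.08,7.32)
v6: (-2,4) → rotate → (-3.87941,2.22490) → ×s → (-4.26735,2.44739) → (-4.27,2.45)
v7: (-4,1) → rotate → (-3.88508,-1.38064) → ×s → (-4.27358,-1.51871) → (-4.27,-1.52)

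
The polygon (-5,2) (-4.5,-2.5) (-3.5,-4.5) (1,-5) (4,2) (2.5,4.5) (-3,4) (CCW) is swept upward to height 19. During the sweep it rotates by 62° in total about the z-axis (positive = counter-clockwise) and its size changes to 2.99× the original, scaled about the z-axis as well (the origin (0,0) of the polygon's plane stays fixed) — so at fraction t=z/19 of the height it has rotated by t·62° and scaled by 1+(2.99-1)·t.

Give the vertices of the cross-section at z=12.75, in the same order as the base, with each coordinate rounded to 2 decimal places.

t = z/height = 12.75/19 = 0.671053
s = 1 + (scale-1)·z/height = 1 + (2.99-1)·12.75/19 = 2.335395
θ = twist·z/height = 62°·12.75/19 = 41.6053° = 0.726149 rad
cos θ = 0.747737, sin θ = 0.663995 (intermediates below are computed at full precision and shown rounded to 5 d.p.)
v1: (-5,2) → rotate → (-5.06668,-1.82450) → ×s → (-11.83269,-4.26093) → (-11.83,-4.26)
v2: (-4.5,-2.5) → rotate → (-1.70483,-4.85732) → ×s → (-3.98145,-11.34376) → (-3.98,-11.34)
v3: (-3.5,-4.5) → rotate → (0.37090,-5.68880) → ×s → (0.86619,-13.28559) → (0.87,-13.29)
v4: (1,-5) → rotate → (4.06771,-3.07469) → ×s → (9.49971,-7.18062) → (9.50,-7.18)
v5: (4,2) → rotate → (1.66296,4.15145) → ×s → (3.88366,9.69528) → (3.88,9.70)
v6: (2.5,4.5) → rotate → (-1.11863,5.02480) → ×s → (-2.61245,11.73490) → (-2.61,11.73)
v7: (-3,4) → rotate → (-4.89919,0.99896) → ×s → (-11.44154,2.33297) → (-11.44,2.33)

Cross-section at z=12.75: (-11.83,-4.26) (-3.98,-11.34) (0.87,-13.29) (9.50,-7.18) (3.88,9.70) (-2.61,11.73) (-11.44,2.33)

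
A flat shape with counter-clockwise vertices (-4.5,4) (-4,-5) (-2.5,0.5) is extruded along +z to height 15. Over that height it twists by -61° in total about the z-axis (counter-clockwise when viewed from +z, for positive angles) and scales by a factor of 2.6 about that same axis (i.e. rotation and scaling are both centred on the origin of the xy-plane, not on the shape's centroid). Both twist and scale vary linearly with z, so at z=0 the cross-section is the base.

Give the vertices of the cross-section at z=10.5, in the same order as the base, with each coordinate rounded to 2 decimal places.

t = z/height = 10.5/15 = 0.7
s = 1 + (scale-1)·z/height = 1 + (2.6-1)·10.5/15 = 2.120000
θ = twist·z/height = -61°·10.5/15 = -42.7000° = -0.745256 rad
cos θ = 0.734915, sin θ = -0.678160 (intermediates below are computed at full precision and shown rounded to 5 d.p.)
v1: (-4.5,4) → rotate → (-0.59448,5.99138) → ×s → (-1.26029,12.70172) → (-1.26,12.70)
v2: (-4,-5) → rotate → (-6.33046,-0.96193) → ×s → (-13.42057,-2.03930) → (-13.42,-2.04)
v3: (-2.5,0.5) → rotate → (-1.49821,2.06286) → ×s → (-3.17620,4.37326) → (-3.18,4.37)

Cross-section at z=10.5: (-1.26,12.70) (-13.42,-2.04) (-3.18,4.37)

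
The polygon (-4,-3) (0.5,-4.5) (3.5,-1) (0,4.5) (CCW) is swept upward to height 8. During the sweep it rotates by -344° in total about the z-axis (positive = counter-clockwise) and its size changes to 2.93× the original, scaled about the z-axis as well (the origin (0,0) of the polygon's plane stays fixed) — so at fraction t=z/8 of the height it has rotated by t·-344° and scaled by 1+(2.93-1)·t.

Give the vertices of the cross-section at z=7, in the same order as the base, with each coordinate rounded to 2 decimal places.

t = z/height = 7/8 = 0.875
s = 1 + (scale-1)·z/height = 1 + (2.93-1)·7/8 = 2.688750
θ = twist·z/height = -344°·7/8 = -301.0000° = -5.253441 rad
cos θ = 0.515038, sin θ = 0.857167 (intermediates below are computed at full precision and shown rounded to 5 d.p.)
v1: (-4,-3) → rotate → (0.51135,-4.97378) → ×s → (1.37489,-13.37326) → (1.37,-13.37)
v2: (0.5,-4.5) → rotate → (4.11477,-1.88909) → ×s → (11.06359,-5.07928) → (11.06,-5.08)
v3: (3.5,-1) → rotate → (2.65980,2.48505) → ×s → (7.15154,6.68167) → (7.15,6.68)
v4: (0,4.5) → rotate → (-3.85725,2.31767) → ×s → (-10.37119,6.23164) → (-10.37,6.23)

Cross-section at z=7: (1.37,-13.37) (11.06,-5.08) (7.15,6.68) (-10.37,6.23)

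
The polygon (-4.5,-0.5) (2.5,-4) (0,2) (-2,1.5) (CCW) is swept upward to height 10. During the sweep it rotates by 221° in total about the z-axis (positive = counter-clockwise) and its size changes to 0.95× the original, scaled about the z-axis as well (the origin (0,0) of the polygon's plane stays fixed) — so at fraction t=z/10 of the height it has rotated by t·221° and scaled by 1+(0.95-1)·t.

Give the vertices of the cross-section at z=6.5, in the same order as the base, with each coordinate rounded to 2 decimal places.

t = z/height = 6.5/10 = 0.65
s = 1 + (scale-1)·z/height = 1 + (0.95-1)·6.5/10 = 0.967500
θ = twist·z/height = 221°·6.5/10 = 143.6500° = 2.507165 rad
cos θ = -0.805411, sin θ = 0.592716 (intermediates below are computed at full precision and shown rounded to 5 d.p.)
v1: (-4.5,-0.5) → rotate → (3.92071,-2.26452) → ×s → (3.79329,-2.19092) → (3.79,-2.19)
v2: (2.5,-4) → rotate → (0.35734,4.70344) → ×s → (0.34572,4.55057) → (0.35,4.55)
v3: (0,2) → rotate → (-1.18543,-1.61082) → ×s → (-1.14691,-1.55847) → (-1.15,-1.56)
v4: (-2,1.5) → rotate → (0.72175,-2.39355) → ×s → (0.69829,-2.31576) → (0.70,-2.32)

Cross-section at z=6.5: (3.79,-2.19) (0.35,4.55) (-1.15,-1.56) (0.70,-2.32)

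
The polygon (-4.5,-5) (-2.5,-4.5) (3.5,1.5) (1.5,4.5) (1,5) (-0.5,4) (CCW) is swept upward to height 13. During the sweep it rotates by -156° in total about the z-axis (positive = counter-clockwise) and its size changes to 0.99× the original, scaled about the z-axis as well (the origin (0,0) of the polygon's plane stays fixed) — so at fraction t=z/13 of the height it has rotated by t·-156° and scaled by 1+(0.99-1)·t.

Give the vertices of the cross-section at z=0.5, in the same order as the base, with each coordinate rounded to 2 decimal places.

Cross-section at z=0.5: (-5.00,-4.50) (-2.96,-4.21) (3.64,1.13) (1.96,4.32) (1.52,4.87) (-0.08,4.03)

t = z/height = 0.5/13 = 0.0384615
s = 1 + (scale-1)·z/height = 1 + (0.99-1)·0.5/13 = 0.999615
θ = twist·z/height = -156°·0.5/13 = -6.0000° = -0.104720 rad
cos θ = 0.994522, sin θ = -0.104528 (intermediates below are computed at full precision and shown rounded to 5 d.p.)
v1: (-4.5,-5) → rotate → (-4.99799,-4.50223) → ×s → (-4.99607,-4.50050) → (-5.00,-4.50)
v2: (-2.5,-4.5) → rotate → (-2.95668,-4.21403) → ×s → (-2.95555,-4.21241) → (-2.96,-4.21)
v3: (3.5,1.5) → rotate → (3.63762,1.12593) → ×s → (3.63622,1.12550) → (3.64,1.13)
v4: (1.5,4.5) → rotate → (1.96216,4.31856) → ×s → (1.96141,4.31689) → (1.96,4.32)
v5: (1,5) → rotate → (1.51716,4.86808) → ×s → (1.51658,4.86621) → (1.52,4.87)
v6: (-0.5,4) → rotate → (-0.07915,4.03035) → ×s → (-0.07912,4.02880) → (-0.08,4.03)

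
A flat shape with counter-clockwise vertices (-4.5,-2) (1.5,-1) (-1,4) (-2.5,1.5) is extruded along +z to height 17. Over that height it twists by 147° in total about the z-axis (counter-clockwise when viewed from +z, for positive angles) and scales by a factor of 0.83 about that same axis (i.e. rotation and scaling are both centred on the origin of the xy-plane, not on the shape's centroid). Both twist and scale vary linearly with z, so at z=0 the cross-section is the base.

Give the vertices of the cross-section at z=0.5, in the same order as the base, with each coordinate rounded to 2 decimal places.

t = z/height = 0.5/17 = 0.0294118
s = 1 + (scale-1)·z/height = 1 + (0.83-1)·0.5/17 = 0.995000
θ = twist·z/height = 147°·0.5/17 = 4.3235° = 0.075460 rad
cos θ = 0.997154, sin θ = 0.075388 (intermediates below are computed at full precision and shown rounded to 5 d.p.)
v1: (-4.5,-2) → rotate → (-4.33642,-2.33356) → ×s → (-4.31474,-2.32189) → (-4.31,-2.32)
v2: (1.5,-1) → rotate → (1.57112,-0.88407) → ×s → (1.56326,-0.87965) → (1.56,-0.88)
v3: (-1,4) → rotate → (-1.29871,3.91323) → ×s → (-1.29221,3.89366) → (-1.29,3.89)
v4: (-2.5,1.5) → rotate → (-2.60597,1.30726) → ×s → (-2.59294,1.30072) → (-2.59,1.30)

Cross-section at z=0.5: (-4.31,-2.32) (1.56,-0.88) (-1.29,3.89) (-2.59,1.30)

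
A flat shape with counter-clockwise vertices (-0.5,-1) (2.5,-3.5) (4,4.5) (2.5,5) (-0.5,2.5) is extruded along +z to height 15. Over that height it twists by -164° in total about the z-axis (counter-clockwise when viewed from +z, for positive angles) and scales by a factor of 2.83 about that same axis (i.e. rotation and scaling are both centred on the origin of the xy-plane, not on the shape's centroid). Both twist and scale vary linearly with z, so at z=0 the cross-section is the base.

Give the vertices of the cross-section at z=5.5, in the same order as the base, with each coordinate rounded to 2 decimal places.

Cross-section at z=5.5: (-1.87,-0.11) (-2.99,-6.54) (9.85,-2.05) (9.33,0.54) (3.21,2.80)

t = z/height = 5.5/15 = 0.366667
s = 1 + (scale-1)·z/height = 1 + (2.83-1)·5.5/15 = 1.671000
θ = twist·z/height = -164°·5.5/15 = -60.1333° = -1.049525 rad
cos θ = 0.497983, sin θ = -0.867187 (intermediates below are computed at full precision and shown rounded to 5 d.p.)
v1: (-0.5,-1) → rotate → (-1.11618,-0.06439) → ×s → (-1.86513,-0.10760) → (-1.87,-0.11)
v2: (2.5,-3.5) → rotate → (-1.79019,-3.91091) → ×s → (-2.99142,-6.53513) → (-2.99,-6.54)
v3: (4,4.5) → rotate → (5.89427,-1.22782) → ×s → (9.84933,-2.05169) → (9.85,-2.05)
v4: (2.5,5) → rotate → (5.58089,0.32195) → ×s → (9.32567,0.53798) → (9.33,0.54)
v5: (-0.5,2.5) → rotate → (1.91897,1.67855) → ×s → (3.20661,2.80486) → (3.21,2.80)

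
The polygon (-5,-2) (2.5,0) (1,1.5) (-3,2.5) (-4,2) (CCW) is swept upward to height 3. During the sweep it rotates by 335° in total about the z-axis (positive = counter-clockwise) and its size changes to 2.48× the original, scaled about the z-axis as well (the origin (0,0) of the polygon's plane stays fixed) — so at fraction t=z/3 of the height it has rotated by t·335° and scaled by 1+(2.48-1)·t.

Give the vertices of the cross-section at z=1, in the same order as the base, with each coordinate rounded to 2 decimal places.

t = z/height = 1/3 = 0.333333
s = 1 + (scale-1)·z/height = 1 + (2.48-1)·1/3 = 1.493333
θ = twist·z/height = 335°·1/3 = 111.6667° = 1.948951 rad
cos θ = -0.369206, sin θ = 0.929348 (intermediates below are computed at full precision and shown rounded to 5 d.p.)
v1: (-5,-2) → rotate → (3.70473,-3.90833) → ×s → (5.53239,-5.83643) → (5.53,-5.84)
v2: (2.5,0) → rotate → (-0.92302,2.32337) → ×s → (-1.37837,3.46956) → (-1.38,3.47)
v3: (1,1.5) → rotate → (-1.76323,0.37554) → ×s → (-2.63309,0.56080) → (-2.63,0.56)
v4: (-3,2.5) → rotate → (-1.21575,-3.71106) → ×s → (-1.81552,-5.54185) → (-1.82,-5.54)
v5: (-4,2) → rotate → (-0.38187,-4.45580) → ×s → (-0.57026,-6.65400) → (-0.57,-6.65)

Cross-section at z=1: (5.53,-5.84) (-1.38,3.47) (-2.63,0.56) (-1.82,-5.54) (-0.57,-6.65)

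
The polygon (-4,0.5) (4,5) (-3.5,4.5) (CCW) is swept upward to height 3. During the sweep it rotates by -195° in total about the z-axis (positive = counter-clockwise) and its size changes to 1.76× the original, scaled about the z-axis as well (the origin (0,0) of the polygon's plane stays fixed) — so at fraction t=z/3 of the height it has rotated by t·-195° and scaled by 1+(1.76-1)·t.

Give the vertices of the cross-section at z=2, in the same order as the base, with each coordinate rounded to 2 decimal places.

Cross-section at z=2: (4.45,4.13) (1.90,-9.46) (8.58,-0.32)

t = z/height = 2/3 = 0.666667
s = 1 + (scale-1)·z/height = 1 + (1.76-1)·2/3 = 1.506667
θ = twist·z/height = -195°·2/3 = -130.0000° = -2.268928 rad
cos θ = -0.642788, sin θ = -0.766044 (intermediates below are computed at full precision and shown rounded to 5 d.p.)
v1: (-4,0.5) → rotate → (2.95417,2.74278) → ×s → (4.45095,4.13246) → (4.45,4.13)
v2: (4,5) → rotate → (1.25907,-6.27812) → ×s → (1.89700,-9.45903) → (1.90,-9.46)
v3: (-3.5,4.5) → rotate → (5.69696,-0.21139) → ×s → (8.58341,-0.31849) → (8.58,-0.32)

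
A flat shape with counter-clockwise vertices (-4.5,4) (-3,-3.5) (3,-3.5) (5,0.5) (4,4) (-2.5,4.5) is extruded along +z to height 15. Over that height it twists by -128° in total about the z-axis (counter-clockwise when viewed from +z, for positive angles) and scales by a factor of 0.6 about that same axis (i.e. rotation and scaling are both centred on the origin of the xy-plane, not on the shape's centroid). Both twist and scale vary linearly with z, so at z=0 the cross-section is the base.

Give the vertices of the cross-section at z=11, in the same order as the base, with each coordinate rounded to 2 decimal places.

t = z/height = 11/15 = 0.733333
s = 1 + (scale-1)·z/height = 1 + (0.6-1)·11/15 = 0.706667
θ = twist·z/height = -128°·11/15 = -93.8667° = -1.638282 rad
cos θ = -0.067435, sin θ = -0.997724 (intermediates below are computed at full precision and shown rounded to 5 d.p.)
v1: (-4.5,4) → rotate → (4.29435,4.22002) → ×s → (3.03468,2.98215) → (3.03,2.98)
v2: (-3,-3.5) → rotate → (-3.28973,3.22919) → ×s → (-2.32474,2.28196) → (-2.32,2.28)
v3: (3,-3.5) → rotate → (-3.69434,-2.75715) → ×s → (-2.61067,-1.94839) → (-2.61,-1.95)
v4: (5,0.5) → rotate → (0.16169,-5.02234) → ×s → (0.11426,-3.54912) → (0.11,-3.55)
v5: (4,4) → rotate → (3.72116,-4.26063) → ×s → (2.62962,-3.01085) → (2.63,-3.01)
v6: (-2.5,4.5) → rotate → (4.65834,2.19085) → ×s → (3.29190,1.54820) → (3.29,1.55)

Cross-section at z=11: (3.03,2.98) (-2.32,2.28) (-2.61,-1.95) (0.11,-3.55) (2.63,-3.01) (3.29,1.55)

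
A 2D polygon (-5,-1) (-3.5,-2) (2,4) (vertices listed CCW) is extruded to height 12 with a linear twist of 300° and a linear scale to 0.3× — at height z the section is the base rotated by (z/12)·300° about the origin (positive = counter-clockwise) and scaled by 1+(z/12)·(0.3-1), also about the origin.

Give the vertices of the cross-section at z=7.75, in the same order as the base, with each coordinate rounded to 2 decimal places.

t = z/height = 7.75/12 = 0.645833
s = 1 + (scale-1)·z/height = 1 + (0.3-1)·7.75/12 = 0.547917
θ = twist·z/height = 300°·7.75/12 = 193.7500° = 3.381575 rad
cos θ = -0.971342, sin θ = -0.237686 (intermediates below are computed at full precision and shown rounded to 5 d.p.)
v1: (-5,-1) → rotate → (4.61902,2.15977) → ×s → (2.53084,1.18337) → (2.53,1.18)
v2: (-3.5,-2) → rotate → (2.92433,2.77458) → ×s → (1.60229,1.52024) → (1.60,1.52)
v3: (2,4) → rotate → (-0.99194,-4.36074) → ×s → (-0.54350,-2.38932) → (-0.54,-2.39)

Cross-section at z=7.75: (2.53,1.18) (1.60,1.52) (-0.54,-2.39)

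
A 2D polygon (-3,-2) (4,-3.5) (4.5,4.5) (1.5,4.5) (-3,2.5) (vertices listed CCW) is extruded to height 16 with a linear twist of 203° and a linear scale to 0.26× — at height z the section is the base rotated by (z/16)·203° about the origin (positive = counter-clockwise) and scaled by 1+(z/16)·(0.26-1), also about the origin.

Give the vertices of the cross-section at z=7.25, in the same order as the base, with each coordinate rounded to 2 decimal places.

t = z/height = 7.25/16 = 0.453125
s = 1 + (scale-1)·z/height = 1 + (0.26-1)·7.25/16 = 0.664688
θ = twist·z/height = 203°·7.25/16 = 91.9844° = 1.605430 rad
cos θ = -0.034627, sin θ = 0.999400 (intermediates below are computed at full precision and shown rounded to 5 d.p.)
v1: (-3,-2) → rotate → (2.10268,-2.92895) → ×s → (1.39763,-1.94683) → (1.40,-1.95)
v2: (4,-3.5) → rotate → (3.35939,4.11880) → ×s → (2.23295,2.73771) → (2.23,2.74)
v3: (4.5,4.5) → rotate → (-4.65312,4.34148) → ×s → (-3.09287,2.88573) → (-3.09,2.89)
v4: (1.5,4.5) → rotate → (-4.54924,1.34328) → ×s → (-3.02382,0.89286) → (-3.02,0.89)
v5: (-3,2.5) → rotate → (-2.39462,-3.08477) → ×s → (-1.59167,-2.05041) → (-1.59,-2.05)

Cross-section at z=7.25: (1.40,-1.95) (2.23,2.74) (-3.09,2.89) (-3.02,0.89) (-1.59,-2.05)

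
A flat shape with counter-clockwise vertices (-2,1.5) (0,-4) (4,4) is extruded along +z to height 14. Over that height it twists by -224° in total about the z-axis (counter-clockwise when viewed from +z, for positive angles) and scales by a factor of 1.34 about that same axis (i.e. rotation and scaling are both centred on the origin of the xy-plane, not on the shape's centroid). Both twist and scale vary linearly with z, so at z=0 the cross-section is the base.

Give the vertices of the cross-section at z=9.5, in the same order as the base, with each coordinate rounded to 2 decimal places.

Cross-section at z=9.5: (3.04,-0.47) (-2.31,4.35) (-2.04,-6.66)

t = z/height = 9.5/14 = 0.678571
s = 1 + (scale-1)·z/height = 1 + (1.34-1)·9.5/14 = 1.230714
θ = twist·z/height = -224°·9.5/14 = -152.0000° = -2.652900 rad
cos θ = -0.882948, sin θ = -0.469472 (intermediates below are computed at full precision and shown rounded to 5 d.p.)
v1: (-2,1.5) → rotate → (2.47010,-0.38548) → ×s → (3.03999,-0.47441) → (3.04,-0.47)
v2: (0,-4) → rotate → (-1.87789,3.53179) → ×s → (-2.31114,4.34662) → (-2.31,4.35)
v3: (4,4) → rotate → (-1.65390,-5.40968) → ×s → (-2.03548,-6.65777) → (-2.04,-6.66)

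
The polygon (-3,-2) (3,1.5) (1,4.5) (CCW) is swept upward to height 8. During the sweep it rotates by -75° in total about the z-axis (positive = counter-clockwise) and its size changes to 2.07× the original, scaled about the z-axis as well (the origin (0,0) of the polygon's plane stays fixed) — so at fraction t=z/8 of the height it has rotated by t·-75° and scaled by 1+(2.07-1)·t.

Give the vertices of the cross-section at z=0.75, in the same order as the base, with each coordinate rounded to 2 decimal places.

Cross-section at z=0.75: (-3.55,-1.78) (3.48,1.23) (1.70,4.78)

t = z/height = 0.75/8 = 0.09375
s = 1 + (scale-1)·z/height = 1 + (2.07-1)·0.75/8 = 1.100313
θ = twist·z/height = -75°·0.75/8 = -7.0313° = -0.122718 rad
cos θ = 0.992480, sin θ = -0.122411 (intermediates below are computed at full precision and shown rounded to 5 d.p.)
v1: (-3,-2) → rotate → (-3.22226,-1.61773) → ×s → (-3.54549,-1.78001) → (-3.55,-1.78)
v2: (3,1.5) → rotate → (3.16105,1.12149) → ×s → (3.47815,1.23399) → (3.48,1.23)
v3: (1,4.5) → rotate → (1.54333,4.34375) → ×s → (1.69814,4.77948) → (1.70,4.78)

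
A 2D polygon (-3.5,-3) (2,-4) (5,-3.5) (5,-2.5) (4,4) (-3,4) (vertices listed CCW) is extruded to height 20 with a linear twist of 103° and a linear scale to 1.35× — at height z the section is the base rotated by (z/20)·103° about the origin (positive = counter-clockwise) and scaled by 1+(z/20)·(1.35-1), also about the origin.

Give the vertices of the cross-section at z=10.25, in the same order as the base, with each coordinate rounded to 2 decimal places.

Cross-section at z=10.25: (0.32,-5.43) (5.18,-0.97) (6.85,2.20) (5.91,2.91) (-0.90,6.61) (-5.90,0.04)

t = z/height = 10.25/20 = 0.5125
s = 1 + (scale-1)·z/height = 1 + (1.35-1)·10.25/20 = 1.179375
θ = twist·z/height = 103°·10.25/20 = 52.7875° = 0.921316 rad
cos θ = 0.604773, sin θ = 0.796398 (intermediates below are computed at full precision and shown rounded to 5 d.p.)
v1: (-3.5,-3) → rotate → (0.27249,-4.60171) → ×s → (0.32137,-5.42714) → (0.32,-5.43)
v2: (2,-4) → rotate → (4.39514,-0.82630) → ×s → (5.18352,-0.97451) → (5.18,-0.97)
v3: (5,-3.5) → rotate → (5.81126,1.86528) → ×s → (6.85365,2.19987) → (6.85,2.20)
v4: (5,-2.5) → rotate → (5.01486,2.47006) → ×s → (5.91440,2.91312) → (5.91,2.91)
v5: (4,4) → rotate → (-0.76650,5.60468) → ×s → (-0.90399,6.61002) → (-0.90,6.61)
v6: (-3,4) → rotate → (-4.99991,0.02990) → ×s → (-5.89677,0.03526) → (-5.90,0.04)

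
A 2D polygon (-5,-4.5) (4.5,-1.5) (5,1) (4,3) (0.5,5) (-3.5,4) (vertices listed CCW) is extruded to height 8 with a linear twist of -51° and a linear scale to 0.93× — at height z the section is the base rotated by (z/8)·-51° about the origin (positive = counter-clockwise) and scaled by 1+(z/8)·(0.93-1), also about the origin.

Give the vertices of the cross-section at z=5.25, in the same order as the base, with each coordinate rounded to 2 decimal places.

t = z/height = 5.25/8 = 0.65625
s = 1 + (scale-1)·z/height = 1 + (0.93-1)·5.25/8 = 0.954063
θ = twist·z/height = -51°·5.25/8 = -33.4688° = -0.584140 rad
cos θ = 0.834187, sin θ = -0.551482 (intermediates below are computed at full precision and shown rounded to 5 d.p.)
v1: (-5,-4.5) → rotate → (-6.65260,-0.99643) → ×s → (-6.34700,-0.95066) → (-6.35,-0.95)
v2: (4.5,-1.5) → rotate → (2.92662,-3.73295) → ×s → (2.79218,-3.56147) → (2.79,-3.56)
v3: (5,1) → rotate → (4.72242,-1.92322) → ×s → (4.50548,-1.83488) → (4.51,-1.83)
v4: (4,3) → rotate → (4.99119,0.29663) → ×s → (4.76191,0.28301) → (4.76,0.28)
v5: (0.5,5) → rotate → (3.17450,3.89519) → ×s → (3.02868,3.71626) → (3.03,3.72)
v6: (-3.5,4) → rotate → (-0.71373,5.26693) → ×s → (-0.68094,5.02498) → (-0.68,5.02)

Cross-section at z=5.25: (-6.35,-0.95) (2.79,-3.56) (4.51,-1.83) (4.76,0.28) (3.03,3.72) (-0.68,5.02)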